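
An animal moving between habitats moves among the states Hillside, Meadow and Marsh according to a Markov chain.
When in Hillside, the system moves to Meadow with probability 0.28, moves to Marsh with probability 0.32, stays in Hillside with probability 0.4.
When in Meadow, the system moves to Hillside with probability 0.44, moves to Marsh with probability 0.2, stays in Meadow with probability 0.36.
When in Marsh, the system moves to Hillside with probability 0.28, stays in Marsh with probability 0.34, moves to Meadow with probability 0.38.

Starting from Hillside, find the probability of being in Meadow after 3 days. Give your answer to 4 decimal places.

Propagate the distribution vector 3 days from Hillside.
After 0 days: (1.0000, 0.0000, 0.0000)
After 1 day: (0.4000, 0.2800, 0.3200)
After 2 days: (0.3728, 0.3344, 0.2928)
After 3 days: (0.3782, 0.3360, 0.2857)
P(in Meadow after 3 days) = 0.3360

0.3360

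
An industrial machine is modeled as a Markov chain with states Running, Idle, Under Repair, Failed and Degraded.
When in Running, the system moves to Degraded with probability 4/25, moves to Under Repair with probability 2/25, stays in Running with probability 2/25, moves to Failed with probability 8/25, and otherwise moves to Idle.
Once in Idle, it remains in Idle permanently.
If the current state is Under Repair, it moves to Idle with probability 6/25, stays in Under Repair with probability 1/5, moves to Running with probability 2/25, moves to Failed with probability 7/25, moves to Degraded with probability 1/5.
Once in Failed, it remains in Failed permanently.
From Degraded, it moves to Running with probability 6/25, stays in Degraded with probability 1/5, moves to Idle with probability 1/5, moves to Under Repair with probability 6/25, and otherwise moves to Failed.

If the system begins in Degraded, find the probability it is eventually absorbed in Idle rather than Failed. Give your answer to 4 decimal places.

0.5570

Let h(s) be the probability of absorption at Idle starting from transient state s. Then h(Idle) = 1 and h(Failed) = 0. By first-step analysis:
h(Running) = 0.08·h(Running) + 0.36·1 + 0.08·h(Under Repair) + 0.32·0 + 0.16·h(Degraded)
h(Under Repair) = 0.08·h(Running) + 0.24·1 + 0.2·h(Under Repair) + 0.28·0 + 0.2·h(Degraded)
h(Degraded) = 0.24·h(Running) + 0.2·1 + 0.24·h(Under Repair) + 0.12·0 + 0.2·h(Degraded)
Solving: h(Running) = 0.5310, h(Under Repair) = 0.4923, h(Degraded) = 0.5570.
Starting from Degraded, the probability is 0.5570.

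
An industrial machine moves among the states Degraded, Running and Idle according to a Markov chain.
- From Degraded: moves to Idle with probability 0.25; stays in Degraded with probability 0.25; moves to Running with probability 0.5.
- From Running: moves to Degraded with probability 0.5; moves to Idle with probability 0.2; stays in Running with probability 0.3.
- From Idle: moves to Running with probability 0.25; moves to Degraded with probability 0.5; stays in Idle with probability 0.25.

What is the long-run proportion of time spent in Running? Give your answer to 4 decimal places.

0.3684

Let the stationary distribution be π with π = πP and π_1 + π_2 + π_3 = 1.
π_1 = 0.25·π_1 + 0.5·π_2 + 0.5·π_3
π_2 = 0.5·π_1 + 0.3·π_2 + 0.25·π_3
Solving with the normalization constraint gives π = (0.4000, 0.3684, 0.2316).
So the stationary probability of Running is 0.3684.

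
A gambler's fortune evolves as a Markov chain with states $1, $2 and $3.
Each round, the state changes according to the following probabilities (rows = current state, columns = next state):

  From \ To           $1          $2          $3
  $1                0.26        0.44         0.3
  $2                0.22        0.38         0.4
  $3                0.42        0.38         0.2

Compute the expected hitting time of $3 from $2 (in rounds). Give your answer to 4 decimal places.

Let t(s) be the expected number of rounds to first reach $3 from state s, with t($3) = 0. Conditioning on the first round:
t($1) = 1 + 0.26·t($1) + 0.44·t($2)
t($2) = 1 + 0.22·t($1) + 0.38·t($2)
Solving: t($1) = 2.9282, t($2) = 2.6519.
Expected rounds from $2 to $3: 2.6519.

2.6519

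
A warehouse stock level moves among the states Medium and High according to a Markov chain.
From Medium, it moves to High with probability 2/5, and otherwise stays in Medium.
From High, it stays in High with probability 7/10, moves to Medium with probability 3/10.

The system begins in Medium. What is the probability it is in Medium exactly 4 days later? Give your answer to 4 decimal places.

Propagate the distribution vector 4 days from Medium.
After 0 days: (1.0000, 0.0000)
After 1 day: (0.6000, 0.4000)
After 2 days: (0.4800, 0.5200)
After 3 days: (0.4440, 0.5560)
After 4 days: (0.4332, 0.5668)
P(in Medium after 4 days) = 0.4332

0.4332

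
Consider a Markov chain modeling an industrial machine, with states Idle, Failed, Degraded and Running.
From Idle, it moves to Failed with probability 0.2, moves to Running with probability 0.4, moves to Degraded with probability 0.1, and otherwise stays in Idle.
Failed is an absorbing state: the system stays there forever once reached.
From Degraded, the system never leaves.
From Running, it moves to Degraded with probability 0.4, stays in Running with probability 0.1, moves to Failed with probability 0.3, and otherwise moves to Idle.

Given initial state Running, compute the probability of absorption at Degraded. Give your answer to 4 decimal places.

0.5455

Let h(s) be the probability of absorption at Degraded starting from transient state s. Then h(Degraded) = 1 and h(Failed) = 0. By first-step analysis:
h(Idle) = 0.3·h(Idle) + 0.2·0 + 0.1·1 + 0.4·h(Running)
h(Running) = 0.2·h(Idle) + 0.3·0 + 0.4·1 + 0.1·h(Running)
Solving: h(Idle) = 0.4545, h(Running) = 0.5455.
Starting from Running, the probability is 0.5455.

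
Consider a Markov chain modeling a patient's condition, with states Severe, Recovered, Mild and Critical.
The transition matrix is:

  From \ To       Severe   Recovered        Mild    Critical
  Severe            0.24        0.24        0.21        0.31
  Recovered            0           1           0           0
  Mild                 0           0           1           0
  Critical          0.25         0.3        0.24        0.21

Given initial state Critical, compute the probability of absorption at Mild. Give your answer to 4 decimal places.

0.4492

Let h(s) be the probability of absorption at Mild starting from transient state s. Then h(Mild) = 1 and h(Recovered) = 0. By first-step analysis:
h(Severe) = 0.24·h(Severe) + 0.24·0 + 0.21·1 + 0.31·h(Critical)
h(Critical) = 0.25·h(Severe) + 0.3·0 + 0.24·1 + 0.21·h(Critical)
Solving: h(Severe) = 0.4596, h(Critical) = 0.4492.
Starting from Critical, the probability is 0.4492.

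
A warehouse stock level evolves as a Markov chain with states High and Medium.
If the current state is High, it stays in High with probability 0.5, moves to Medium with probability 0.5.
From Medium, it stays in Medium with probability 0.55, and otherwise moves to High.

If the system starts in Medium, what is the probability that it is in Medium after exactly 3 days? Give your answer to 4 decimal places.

0.5264

Propagate the distribution vector 3 days from Medium.
After 0 days: (0.0000, 1.0000)
After 1 day: (0.4500, 0.5500)
After 2 days: (0.4725, 0.5275)
After 3 days: (0.4736, 0.5264)
P(in Medium after 3 days) = 0.5264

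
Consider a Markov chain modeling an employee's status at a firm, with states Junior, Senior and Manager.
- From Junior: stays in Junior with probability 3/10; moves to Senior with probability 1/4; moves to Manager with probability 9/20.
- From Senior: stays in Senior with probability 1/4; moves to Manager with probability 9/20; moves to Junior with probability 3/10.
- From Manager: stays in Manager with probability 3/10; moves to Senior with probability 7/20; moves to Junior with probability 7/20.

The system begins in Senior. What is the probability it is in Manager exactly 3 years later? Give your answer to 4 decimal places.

Propagate the distribution vector 3 years from Senior.
After 0 years: (0.0000, 1.0000, 0.0000)
After 1 year: (0.3000, 0.2500, 0.4500)
After 2 years: (0.3225, 0.2950, 0.3825)
After 3 years: (0.3191, 0.2883, 0.3926)
P(in Manager after 3 years) = 0.3926

0.3926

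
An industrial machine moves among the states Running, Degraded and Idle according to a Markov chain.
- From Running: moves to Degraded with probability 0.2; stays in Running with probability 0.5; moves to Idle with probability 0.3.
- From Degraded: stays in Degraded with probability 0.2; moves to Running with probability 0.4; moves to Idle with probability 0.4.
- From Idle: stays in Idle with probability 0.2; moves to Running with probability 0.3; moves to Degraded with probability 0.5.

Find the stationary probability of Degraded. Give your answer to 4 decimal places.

0.2897

Let the stationary distribution be π with π = πP and π_1 + π_2 + π_3 = 1.
π_1 = 0.5·π_1 + 0.4·π_2 + 0.3·π_3
π_2 = 0.2·π_1 + 0.2·π_2 + 0.5·π_3
Solving with the normalization constraint gives π = (0.4112, 0.2897, 0.2991).
So the stationary probability of Degraded is 0.2897.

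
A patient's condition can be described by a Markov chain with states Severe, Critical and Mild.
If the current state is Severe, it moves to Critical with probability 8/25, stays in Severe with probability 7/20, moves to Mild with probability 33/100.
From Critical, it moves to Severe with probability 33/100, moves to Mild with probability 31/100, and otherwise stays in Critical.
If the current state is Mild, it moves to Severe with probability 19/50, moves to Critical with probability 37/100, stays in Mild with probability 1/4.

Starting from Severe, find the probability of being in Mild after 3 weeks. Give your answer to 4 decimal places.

Propagate the distribution vector 3 weeks from Severe.
After 0 weeks: (1.0000, 0.0000, 0.0000)
After 1 week: (0.3500, 0.3200, 0.3300)
After 2 weeks: (0.3535, 0.3493, 0.2972)
After 3 weeks: (0.3519, 0.3488, 0.2992)
P(in Mild after 3 weeks) = 0.2992

0.2992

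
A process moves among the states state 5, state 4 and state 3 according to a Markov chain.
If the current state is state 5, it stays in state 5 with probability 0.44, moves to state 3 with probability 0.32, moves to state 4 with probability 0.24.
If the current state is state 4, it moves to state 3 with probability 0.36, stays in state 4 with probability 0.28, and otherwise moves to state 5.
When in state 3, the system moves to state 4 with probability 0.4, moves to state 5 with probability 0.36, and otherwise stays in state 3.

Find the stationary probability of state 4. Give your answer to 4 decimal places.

0.3012

Let the stationary distribution be π with π = πP and π_1 + π_2 + π_3 = 1.
π_1 = 0.44·π_1 + 0.36·π_2 + 0.36·π_3
π_2 = 0.24·π_1 + 0.28·π_2 + 0.4·π_3
Solving with the normalization constraint gives π = (0.3913, 0.3012, 0.3075).
So the stationary probability of state 4 is 0.3012.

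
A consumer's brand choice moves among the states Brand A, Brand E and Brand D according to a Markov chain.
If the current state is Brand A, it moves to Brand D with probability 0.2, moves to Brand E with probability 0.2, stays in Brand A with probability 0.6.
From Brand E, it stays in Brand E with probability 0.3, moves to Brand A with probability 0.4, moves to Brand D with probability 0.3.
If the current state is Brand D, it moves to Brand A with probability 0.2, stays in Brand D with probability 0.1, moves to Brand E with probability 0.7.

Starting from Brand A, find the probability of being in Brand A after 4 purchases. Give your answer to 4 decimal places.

Propagate the distribution vector 4 purchases from Brand A.
After 0 purchases: (1.0000, 0.0000, 0.0000)
After 1 purchase: (0.6000, 0.2000, 0.2000)
After 2 purchases: (0.4800, 0.3200, 0.2000)
After 3 purchases: (0.4560, 0.3320, 0.2120)
After 4 purchases: (0.4488, 0.3392, 0.2120)
P(in Brand A after 4 purchases) = 0.4488

0.4488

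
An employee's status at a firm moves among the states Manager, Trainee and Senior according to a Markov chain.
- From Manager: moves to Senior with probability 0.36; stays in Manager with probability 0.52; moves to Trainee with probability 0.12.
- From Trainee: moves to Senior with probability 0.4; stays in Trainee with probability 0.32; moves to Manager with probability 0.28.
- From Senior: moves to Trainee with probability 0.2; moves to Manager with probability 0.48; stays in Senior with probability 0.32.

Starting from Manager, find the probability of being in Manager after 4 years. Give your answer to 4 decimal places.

0.4621

Propagate the distribution vector 4 years from Manager.
After 0 years: (1.0000, 0.0000, 0.0000)
After 1 year: (0.5200, 0.1200, 0.3600)
After 2 years: (0.4768, 0.1728, 0.3504)
After 3 years: (0.4645, 0.1826, 0.3529)
After 4 years: (0.4621, 0.1848, 0.3532)
P(in Manager after 4 years) = 0.4621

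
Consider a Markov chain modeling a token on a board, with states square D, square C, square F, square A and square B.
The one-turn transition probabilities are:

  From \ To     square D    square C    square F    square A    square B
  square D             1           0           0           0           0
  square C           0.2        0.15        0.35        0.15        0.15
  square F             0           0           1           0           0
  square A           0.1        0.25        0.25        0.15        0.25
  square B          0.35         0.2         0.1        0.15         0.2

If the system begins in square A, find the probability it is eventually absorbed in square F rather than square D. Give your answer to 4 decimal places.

0.5759

Let h(s) be the probability of absorption at square F starting from transient state s. Then h(square F) = 1 and h(square D) = 0. By first-step analysis:
h(square C) = 0.2·0 + 0.15·h(square C) + 0.35·1 + 0.15·h(square A) + 0.15·h(square B)
h(square A) = 0.1·0 + 0.25·h(square C) + 0.25·1 + 0.15·h(square A) + 0.25·h(square B)
h(square B) = 0.35·0 + 0.2·h(square C) + 0.1·1 + 0.15·h(square A) + 0.2·h(square B)
Solving: h(square C) = 0.5801, h(square A) = 0.5759, h(square B) = 0.3780.
Starting from square A, the probability is 0.5759.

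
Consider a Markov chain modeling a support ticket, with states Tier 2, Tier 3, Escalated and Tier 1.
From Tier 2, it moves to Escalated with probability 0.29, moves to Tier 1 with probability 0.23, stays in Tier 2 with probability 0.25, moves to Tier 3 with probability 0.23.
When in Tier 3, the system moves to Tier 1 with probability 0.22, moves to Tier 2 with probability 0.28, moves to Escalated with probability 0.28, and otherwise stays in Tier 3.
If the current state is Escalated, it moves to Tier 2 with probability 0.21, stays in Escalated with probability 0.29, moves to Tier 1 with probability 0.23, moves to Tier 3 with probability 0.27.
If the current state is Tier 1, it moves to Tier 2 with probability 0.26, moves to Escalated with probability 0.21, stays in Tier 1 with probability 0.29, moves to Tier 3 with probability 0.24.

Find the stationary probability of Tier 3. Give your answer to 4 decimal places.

0.2407

Let the stationary distribution be π with π = πP and π_1 + π_2 + π_3 + π_4 = 1.
π_1 = 0.25·π_1 + 0.28·π_2 + 0.21·π_3 + 0.26·π_4
π_2 = 0.23·π_1 + 0.22·π_2 + 0.27·π_3 + 0.24·π_4
π_3 = 0.29·π_1 + 0.28·π_2 + 0.29·π_3 + 0.21·π_4
Solving with the normalization constraint gives π = (0.2489, 0.2407, 0.2682, 0.2421).
So the stationary probability of Tier 3 is 0.2407.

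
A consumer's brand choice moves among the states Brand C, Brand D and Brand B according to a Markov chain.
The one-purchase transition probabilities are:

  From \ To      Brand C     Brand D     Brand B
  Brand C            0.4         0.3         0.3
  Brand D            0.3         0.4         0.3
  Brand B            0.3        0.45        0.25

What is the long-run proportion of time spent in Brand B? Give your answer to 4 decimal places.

Let the stationary distribution be π with π = πP and π_1 + π_2 + π_3 = 1.
π_1 = 0.4·π_1 + 0.3·π_2 + 0.3·π_3
π_2 = 0.3·π_1 + 0.4·π_2 + 0.45·π_3
Solving with the normalization constraint gives π = (0.3333, 0.3810, 0.2857).
So the stationary probability of Brand B is 0.2857.

0.2857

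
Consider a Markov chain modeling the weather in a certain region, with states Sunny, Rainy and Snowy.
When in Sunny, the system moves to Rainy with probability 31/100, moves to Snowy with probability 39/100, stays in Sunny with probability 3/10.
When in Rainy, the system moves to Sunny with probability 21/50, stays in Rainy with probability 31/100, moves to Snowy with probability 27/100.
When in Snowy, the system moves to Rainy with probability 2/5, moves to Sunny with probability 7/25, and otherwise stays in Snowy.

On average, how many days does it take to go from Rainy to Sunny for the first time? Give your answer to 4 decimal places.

Let t(s) be the expected number of days to first reach Sunny from state s, with t(Sunny) = 0. Conditioning on the first day:
t(Rainy) = 1 + 0.31·t(Rainy) + 0.27·t(Snowy)
t(Snowy) = 1 + 0.4·t(Rainy) + 0.32·t(Snowy)
Solving: t(Rainy) = 2.6301, t(Snowy) = 3.0177.
Expected days from Rainy to Sunny: 2.6301.

2.6301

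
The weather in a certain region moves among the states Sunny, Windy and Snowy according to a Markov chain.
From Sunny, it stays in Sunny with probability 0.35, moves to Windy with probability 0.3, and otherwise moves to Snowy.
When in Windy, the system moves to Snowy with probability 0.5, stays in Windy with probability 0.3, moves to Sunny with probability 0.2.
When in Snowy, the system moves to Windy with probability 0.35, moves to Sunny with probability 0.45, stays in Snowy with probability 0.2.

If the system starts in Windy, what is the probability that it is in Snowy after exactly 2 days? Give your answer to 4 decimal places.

0.3200

Sum over the intermediate state after 1 day:
P = P(Windy→Sunny)·P(Sunny→Snowy) + P(Windy→Windy)·P(Windy→Snowy) + P(Windy→Snowy)·P(Snowy→Snowy)
  = 0.2×0.35 + 0.3×0.5 + 0.5×0.2
  = 0.0700 + 0.1500 + 0.1000 = 0.3200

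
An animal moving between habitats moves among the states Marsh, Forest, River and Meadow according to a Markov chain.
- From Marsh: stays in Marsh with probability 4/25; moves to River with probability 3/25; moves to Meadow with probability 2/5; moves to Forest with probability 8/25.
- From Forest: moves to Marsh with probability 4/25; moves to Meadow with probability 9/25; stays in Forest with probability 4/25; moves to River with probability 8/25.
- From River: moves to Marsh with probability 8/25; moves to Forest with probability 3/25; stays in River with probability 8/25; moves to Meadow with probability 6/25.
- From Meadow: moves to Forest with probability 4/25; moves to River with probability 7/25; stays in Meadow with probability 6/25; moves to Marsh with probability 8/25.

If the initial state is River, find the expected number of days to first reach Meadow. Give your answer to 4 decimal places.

Let t(s) be the expected number of days to first reach Meadow from state s, with t(Meadow) = 0. Conditioning on the first day:
t(Marsh) = 1 + 0.16·t(Marsh) + 0.32·t(Forest) + 0.12·t(River)
t(Forest) = 1 + 0.16·t(Marsh) + 0.16·t(Forest) + 0.32·t(River)
t(River) = 1 + 0.32·t(Marsh) + 0.12·t(Forest) + 0.32·t(River)
Solving: t(Marsh) = 2.8025, t(Forest) = 2.9878, t(River) = 3.3167.
Expected days from River to Meadow: 3.3167.

3.3167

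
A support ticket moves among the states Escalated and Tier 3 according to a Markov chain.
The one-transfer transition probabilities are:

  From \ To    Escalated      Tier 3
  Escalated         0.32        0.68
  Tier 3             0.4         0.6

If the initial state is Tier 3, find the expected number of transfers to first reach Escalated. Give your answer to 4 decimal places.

Let t(s) be the expected number of transfers to first reach Escalated from state s, with t(Escalated) = 0. Conditioning on the first transfer:
t(Tier 3) = 1 + 0.6·t(Tier 3)
Solving: t(Tier 3) = 2.5000.
Expected transfers from Tier 3 to Escalated: 2.5000.

2.5000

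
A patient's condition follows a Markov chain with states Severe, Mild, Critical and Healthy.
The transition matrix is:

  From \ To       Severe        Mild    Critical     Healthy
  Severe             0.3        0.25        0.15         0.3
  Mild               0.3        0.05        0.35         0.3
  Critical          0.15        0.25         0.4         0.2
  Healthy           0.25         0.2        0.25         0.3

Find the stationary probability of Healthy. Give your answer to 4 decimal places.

0.2711

Let the stationary distribution be π with π = πP and π_1 + π_2 + π_3 + π_4 = 1.
π_1 = 0.3·π_1 + 0.3·π_2 + 0.15·π_3 + 0.25·π_4
π_2 = 0.25·π_1 + 0.05·π_2 + 0.25·π_3 + 0.2·π_4
π_3 = 0.15·π_1 + 0.35·π_2 + 0.4·π_3 + 0.25·π_4
Solving with the normalization constraint gives π = (0.2431, 0.1970, 0.2887, 0.2711).
So the stationary probability of Healthy is 0.2711.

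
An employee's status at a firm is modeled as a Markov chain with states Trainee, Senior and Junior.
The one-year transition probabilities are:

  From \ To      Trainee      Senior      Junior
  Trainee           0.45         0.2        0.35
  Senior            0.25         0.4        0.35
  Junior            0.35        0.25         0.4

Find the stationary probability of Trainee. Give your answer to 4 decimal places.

Let the stationary distribution be π with π = πP and π_1 + π_2 + π_3 = 1.
π_1 = 0.45·π_1 + 0.25·π_2 + 0.35·π_3
π_2 = 0.2·π_1 + 0.4·π_2 + 0.25·π_3
Solving with the normalization constraint gives π = (0.3586, 0.2730, 0.3684).
So the stationary probability of Trainee is 0.3586.

0.3586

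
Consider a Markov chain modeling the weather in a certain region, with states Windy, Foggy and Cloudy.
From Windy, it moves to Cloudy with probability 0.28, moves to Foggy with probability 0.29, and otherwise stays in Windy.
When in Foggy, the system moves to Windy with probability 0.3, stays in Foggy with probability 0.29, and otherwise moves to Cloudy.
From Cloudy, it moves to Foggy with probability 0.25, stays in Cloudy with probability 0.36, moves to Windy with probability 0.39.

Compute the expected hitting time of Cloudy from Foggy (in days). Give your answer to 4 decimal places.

2.7384

Let t(s) be the expected number of days to first reach Cloudy from state s, with t(Cloudy) = 0. Conditioning on the first day:
t(Windy) = 1 + 0.43·t(Windy) + 0.29·t(Foggy)
t(Foggy) = 1 + 0.3·t(Windy) + 0.29·t(Foggy)
Solving: t(Windy) = 3.1476, t(Foggy) = 2.7384.
Expected days from Foggy to Cloudy: 2.7384.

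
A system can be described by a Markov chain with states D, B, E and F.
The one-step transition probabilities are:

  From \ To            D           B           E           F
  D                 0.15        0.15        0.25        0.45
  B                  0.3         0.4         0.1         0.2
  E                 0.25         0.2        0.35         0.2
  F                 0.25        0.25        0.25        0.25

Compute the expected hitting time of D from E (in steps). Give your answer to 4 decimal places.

Let t(s) be the expected number of steps to first reach D from state s, with t(D) = 0. Conditioning on the first step:
t(B) = 1 + 0.4·t(B) + 0.1·t(E) + 0.2·t(F)
t(E) = 1 + 0.2·t(B) + 0.35·t(E) + 0.2·t(F)
t(F) = 1 + 0.25·t(B) + 0.25·t(E) + 0.25·t(F)
Solving: t(B) = 3.5625, t(E) = 3.8000, t(F) = 3.7875.
Expected steps from E to D: 3.8000.

3.8000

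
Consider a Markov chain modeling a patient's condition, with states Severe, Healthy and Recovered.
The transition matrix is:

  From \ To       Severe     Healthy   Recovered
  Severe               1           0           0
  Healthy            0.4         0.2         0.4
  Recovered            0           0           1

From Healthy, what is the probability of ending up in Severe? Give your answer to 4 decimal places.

0.5000

Let h(s) be the probability of absorption at Severe starting from transient state s. Then h(Severe) = 1 and h(Recovered) = 0. By first-step analysis:
h(Healthy) = 0.4·1 + 0.2·h(Healthy) + 0.4·0
Solving: h(Healthy) = 0.5000.
Starting from Healthy, the probability is 0.5000.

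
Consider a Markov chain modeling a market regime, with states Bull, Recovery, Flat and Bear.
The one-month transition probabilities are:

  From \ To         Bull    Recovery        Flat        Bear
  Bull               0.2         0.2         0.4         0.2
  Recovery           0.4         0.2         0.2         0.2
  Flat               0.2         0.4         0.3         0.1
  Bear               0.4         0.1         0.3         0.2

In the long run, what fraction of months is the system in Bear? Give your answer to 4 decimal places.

0.1696

Let the stationary distribution be π with π = πP and π_1 + π_2 + π_3 + π_4 = 1.
π_1 = 0.2·π_1 + 0.4·π_2 + 0.2·π_3 + 0.4·π_4
π_2 = 0.2·π_1 + 0.2·π_2 + 0.4·π_3 + 0.1·π_4
π_3 = 0.4·π_1 + 0.2·π_2 + 0.3·π_3 + 0.3·π_4
Solving with the normalization constraint gives π = (0.2827, 0.2438, 0.3039, 0.1696).
So the stationary probability of Bear is 0.1696.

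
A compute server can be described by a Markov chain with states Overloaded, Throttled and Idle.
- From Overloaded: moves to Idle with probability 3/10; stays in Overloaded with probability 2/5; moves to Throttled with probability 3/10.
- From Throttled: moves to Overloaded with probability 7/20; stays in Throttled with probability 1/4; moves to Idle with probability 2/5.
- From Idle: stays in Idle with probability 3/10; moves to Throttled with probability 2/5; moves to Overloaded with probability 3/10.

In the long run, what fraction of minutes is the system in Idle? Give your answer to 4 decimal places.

Let the stationary distribution be π with π = πP and π_1 + π_2 + π_3 = 1.
π_1 = 0.4·π_1 + 0.35·π_2 + 0.3·π_3
π_2 = 0.3·π_1 + 0.25·π_2 + 0.4·π_3
Solving with the normalization constraint gives π = (0.3510, 0.3173, 0.3317).
So the stationary probability of Idle is 0.3317.

0.3317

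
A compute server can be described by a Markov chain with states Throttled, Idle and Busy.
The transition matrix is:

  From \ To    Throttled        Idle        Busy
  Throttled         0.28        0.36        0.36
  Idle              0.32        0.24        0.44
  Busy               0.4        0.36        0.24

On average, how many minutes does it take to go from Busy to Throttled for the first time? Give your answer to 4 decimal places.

2.6718

Let t(s) be the expected number of minutes to first reach Throttled from state s, with t(Throttled) = 0. Conditioning on the first minute:
t(Idle) = 1 + 0.24·t(Idle) + 0.44·t(Busy)
t(Busy) = 1 + 0.36·t(Idle) + 0.24·t(Busy)
Solving: t(Idle) = 2.8626, t(Busy) = 2.6718.
Expected minutes from Busy to Throttled: 2.6718.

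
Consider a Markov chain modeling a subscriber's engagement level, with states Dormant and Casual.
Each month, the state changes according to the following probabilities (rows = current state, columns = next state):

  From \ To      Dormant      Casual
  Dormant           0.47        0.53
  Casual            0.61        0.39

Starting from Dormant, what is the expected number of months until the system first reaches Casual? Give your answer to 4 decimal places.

Let t(s) be the expected number of months to first reach Casual from state s, with t(Casual) = 0. Conditioning on the first month:
t(Dormant) = 1 + 0.47·t(Dormant)
Solving: t(Dormant) = 1.8868.
Expected months from Dormant to Casual: 1.8868.

1.8868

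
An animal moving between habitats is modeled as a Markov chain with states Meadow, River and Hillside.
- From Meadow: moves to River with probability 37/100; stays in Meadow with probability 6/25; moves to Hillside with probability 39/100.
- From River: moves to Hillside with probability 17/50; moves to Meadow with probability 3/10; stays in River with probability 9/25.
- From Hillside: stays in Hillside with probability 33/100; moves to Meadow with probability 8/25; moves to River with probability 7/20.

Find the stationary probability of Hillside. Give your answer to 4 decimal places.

Let the stationary distribution be π with π = πP and π_1 + π_2 + π_3 = 1.
π_1 = 0.24·π_1 + 0.3·π_2 + 0.32·π_3
π_2 = 0.37·π_1 + 0.36·π_2 + 0.35·π_3
Solving with the normalization constraint gives π = (0.2896, 0.3594, 0.3510).
So the stationary probability of Hillside is 0.3510.

0.3510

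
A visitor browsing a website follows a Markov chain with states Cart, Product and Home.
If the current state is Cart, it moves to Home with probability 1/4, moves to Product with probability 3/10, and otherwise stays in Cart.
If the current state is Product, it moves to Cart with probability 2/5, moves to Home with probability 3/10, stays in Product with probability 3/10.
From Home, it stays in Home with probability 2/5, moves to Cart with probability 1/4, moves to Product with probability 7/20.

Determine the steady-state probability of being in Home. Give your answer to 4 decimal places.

Let the stationary distribution be π with π = πP and π_1 + π_2 + π_3 = 1.
π_1 = 0.45·π_1 + 0.4·π_2 + 0.25·π_3
π_2 = 0.3·π_1 + 0.3·π_2 + 0.35·π_3
Solving with the normalization constraint gives π = (0.3717, 0.3156, 0.3127).
So the stationary probability of Home is 0.3127.

0.3127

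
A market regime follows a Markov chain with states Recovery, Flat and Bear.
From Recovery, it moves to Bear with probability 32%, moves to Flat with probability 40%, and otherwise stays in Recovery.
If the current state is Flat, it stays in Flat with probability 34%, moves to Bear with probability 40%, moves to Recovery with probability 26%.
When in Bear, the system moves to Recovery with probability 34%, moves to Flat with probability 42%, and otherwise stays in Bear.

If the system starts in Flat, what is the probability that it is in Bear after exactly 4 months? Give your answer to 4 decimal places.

Propagate the distribution vector 4 months from Flat.
After 0 months: (0.0000, 1.0000, 0.0000)
After 1 month: (0.2600, 0.3400, 0.4000)
After 2 months: (0.2972, 0.3876, 0.3152)
After 3 months: (0.2912, 0.3830, 0.3258)
After 4 months: (0.2919, 0.3835, 0.3246)
P(in Bear after 4 months) = 0.3246

0.3246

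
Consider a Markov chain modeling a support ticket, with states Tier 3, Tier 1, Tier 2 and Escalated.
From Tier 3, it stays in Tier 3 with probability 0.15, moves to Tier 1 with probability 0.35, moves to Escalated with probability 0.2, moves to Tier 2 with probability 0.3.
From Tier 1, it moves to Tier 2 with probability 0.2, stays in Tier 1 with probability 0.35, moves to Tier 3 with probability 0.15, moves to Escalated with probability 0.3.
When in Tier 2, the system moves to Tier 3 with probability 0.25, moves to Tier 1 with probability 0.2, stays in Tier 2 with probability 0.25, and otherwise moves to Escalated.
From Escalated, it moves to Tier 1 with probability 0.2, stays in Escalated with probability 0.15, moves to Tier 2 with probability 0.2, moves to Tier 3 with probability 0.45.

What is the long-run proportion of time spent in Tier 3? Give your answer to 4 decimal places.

0.2455

Let the stationary distribution be π with π = πP and π_1 + π_2 + π_3 + π_4 = 1.
π_1 = 0.15·π_1 + 0.15·π_2 + 0.25·π_3 + 0.45·π_4
π_2 = 0.35·π_1 + 0.35·π_2 + 0.2·π_3 + 0.2·π_4
π_3 = 0.3·π_1 + 0.2·π_2 + 0.25·π_3 + 0.2·π_4
Solving with the normalization constraint gives π = (0.2455, 0.2786, 0.2364, 0.2395).
So the stationary probability of Tier 3 is 0.2455.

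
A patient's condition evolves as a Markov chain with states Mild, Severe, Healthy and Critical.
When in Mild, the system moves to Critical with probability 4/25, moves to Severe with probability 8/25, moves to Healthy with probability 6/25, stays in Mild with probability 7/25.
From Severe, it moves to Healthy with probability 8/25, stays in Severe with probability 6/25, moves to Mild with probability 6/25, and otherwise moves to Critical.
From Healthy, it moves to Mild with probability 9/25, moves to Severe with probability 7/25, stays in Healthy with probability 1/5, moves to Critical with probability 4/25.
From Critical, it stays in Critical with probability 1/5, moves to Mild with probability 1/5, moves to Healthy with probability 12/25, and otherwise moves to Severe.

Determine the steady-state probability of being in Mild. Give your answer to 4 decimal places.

Let the stationary distribution be π with π = πP and π_1 + π_2 + π_3 + π_4 = 1.
π_1 = 0.28·π_1 + 0.24·π_2 + 0.36·π_3 + 0.2·π_4
π_2 = 0.32·π_1 + 0.24·π_2 + 0.28·π_3 + 0.12·π_4
π_3 = 0.24·π_1 + 0.32·π_2 + 0.2·π_3 + 0.48·π_4
Solving with the normalization constraint gives π = (0.2790, 0.2527, 0.2911, 0.1772).
So the stationary probability of Mild is 0.2790.

0.2790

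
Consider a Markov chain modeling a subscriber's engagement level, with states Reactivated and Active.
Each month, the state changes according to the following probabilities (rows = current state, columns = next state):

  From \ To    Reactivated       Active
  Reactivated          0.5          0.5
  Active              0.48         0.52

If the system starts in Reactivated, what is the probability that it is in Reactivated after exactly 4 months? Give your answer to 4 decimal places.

Propagate the distribution vector 4 months from Reactivated.
After 0 months: (1.0000, 0.0000)
After 1 month: (0.5000, 0.5000)
After 2 months: (0.4900, 0.5100)
After 3 months: (0.4898, 0.5102)
After 4 months: (0.4898, 0.5102)
P(in Reactivated after 4 months) = 0.4898

0.4898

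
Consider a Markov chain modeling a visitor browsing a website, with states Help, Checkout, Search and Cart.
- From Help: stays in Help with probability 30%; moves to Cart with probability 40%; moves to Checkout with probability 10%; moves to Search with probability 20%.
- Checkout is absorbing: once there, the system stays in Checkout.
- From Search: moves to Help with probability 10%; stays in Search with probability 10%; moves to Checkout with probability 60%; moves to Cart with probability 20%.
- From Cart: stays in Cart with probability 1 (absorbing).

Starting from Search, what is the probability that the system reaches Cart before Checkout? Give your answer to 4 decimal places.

Let h(s) be the probability of absorption at Cart starting from transient state s. Then h(Cart) = 1 and h(Checkout) = 0. By first-step analysis:
h(Help) = 0.3·h(Help) + 0.1·0 + 0.2·h(Search) + 0.4·1
h(Search) = 0.1·h(Help) + 0.6·0 + 0.1·h(Search) + 0.2·1
Solving: h(Help) = 0.6557, h(Search) = 0.2951.
Starting from Search, the probability is 0.2951.

0.2951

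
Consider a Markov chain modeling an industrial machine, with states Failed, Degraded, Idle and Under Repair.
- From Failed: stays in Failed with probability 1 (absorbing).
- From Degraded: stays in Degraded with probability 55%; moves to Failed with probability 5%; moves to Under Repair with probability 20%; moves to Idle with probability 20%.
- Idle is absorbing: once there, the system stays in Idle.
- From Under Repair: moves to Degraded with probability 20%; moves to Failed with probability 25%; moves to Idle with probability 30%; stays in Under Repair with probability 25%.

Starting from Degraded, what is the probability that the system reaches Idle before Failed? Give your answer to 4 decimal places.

0.7059

Let h(s) be the probability of absorption at Idle starting from transient state s. Then h(Idle) = 1 and h(Failed) = 0. By first-step analysis:
h(Degraded) = 0.05·0 + 0.55·h(Degraded) + 0.2·1 + 0.2·h(Under Repair)
h(Under Repair) = 0.25·0 + 0.2·h(Degraded) + 0.3·1 + 0.25·h(Under Repair)
Solving: h(Degraded) = 0.7059, h(Under Repair) = 0.5882.
Starting from Degraded, the probability is 0.7059.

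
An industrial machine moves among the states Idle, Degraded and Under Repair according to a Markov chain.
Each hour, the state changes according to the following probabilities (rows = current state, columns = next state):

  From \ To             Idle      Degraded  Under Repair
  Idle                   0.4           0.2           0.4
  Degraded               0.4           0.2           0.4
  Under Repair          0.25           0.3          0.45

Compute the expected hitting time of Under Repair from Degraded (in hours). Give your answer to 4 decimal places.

2.5000

Let t(s) be the expected number of hours to first reach Under Repair from state s, with t(Under Repair) = 0. Conditioning on the first hour:
t(Idle) = 1 + 0.4·t(Idle) + 0.2·t(Degraded)
t(Degraded) = 1 + 0.4·t(Idle) + 0.2·t(Degraded)
Solving: t(Idle) = 2.5000, t(Degraded) = 2.5000.
Expected hours from Degraded to Under Repair: 2.5000.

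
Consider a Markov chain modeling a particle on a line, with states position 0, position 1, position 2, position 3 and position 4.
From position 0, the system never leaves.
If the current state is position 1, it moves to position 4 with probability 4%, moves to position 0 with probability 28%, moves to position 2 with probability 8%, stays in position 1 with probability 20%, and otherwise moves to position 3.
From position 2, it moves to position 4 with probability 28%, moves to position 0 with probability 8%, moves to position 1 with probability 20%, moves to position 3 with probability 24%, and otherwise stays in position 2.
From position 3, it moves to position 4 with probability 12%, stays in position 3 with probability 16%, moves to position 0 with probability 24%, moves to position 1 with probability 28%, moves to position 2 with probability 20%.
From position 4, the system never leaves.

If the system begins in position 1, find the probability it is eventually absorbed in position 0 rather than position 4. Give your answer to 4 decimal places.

Let h(s) be the probability of absorption at position 0 starting from transient state s. Then h(position 0) = 1 and h(position 4) = 0. By first-step analysis:
h(position 1) = 0.28·1 + 0.2·h(position 1) + 0.08·h(position 2) + 0.4·h(position 3) + 0.04·0
h(position 2) = 0.08·1 + 0.2·h(position 1) + 0.2·h(position 2) + 0.24·h(position 3) + 0.28·0
h(position 3) = 0.24·1 + 0.28·h(position 1) + 0.2·h(position 2) + 0.16·h(position 3) + 0.12·0
Solving: h(position 1) = 0.7148, h(position 2) = 0.4694, h(position 3) = 0.6358.
Starting from position 1, the probability is 0.7148.

0.7148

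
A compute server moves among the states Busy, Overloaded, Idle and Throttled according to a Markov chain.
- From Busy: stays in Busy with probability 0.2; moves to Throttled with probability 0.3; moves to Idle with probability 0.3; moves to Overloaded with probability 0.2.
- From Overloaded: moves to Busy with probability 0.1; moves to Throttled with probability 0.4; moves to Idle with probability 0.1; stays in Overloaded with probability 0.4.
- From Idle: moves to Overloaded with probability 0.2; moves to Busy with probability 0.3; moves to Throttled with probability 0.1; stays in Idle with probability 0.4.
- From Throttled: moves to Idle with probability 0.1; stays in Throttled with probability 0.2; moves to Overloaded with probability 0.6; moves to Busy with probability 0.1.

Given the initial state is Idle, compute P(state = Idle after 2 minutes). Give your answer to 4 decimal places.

0.2800

Propagate the distribution vector 2 minutes from Idle.
After 0 minutes: (0.0000, 0.0000, 1.0000, 0.0000)
After 1 minute: (0.3000, 0.2000, 0.4000, 0.1000)
After 2 minutes: (0.2100, 0.2800, 0.2800, 0.2300)
P(in Idle after 2 minutes) = 0.2800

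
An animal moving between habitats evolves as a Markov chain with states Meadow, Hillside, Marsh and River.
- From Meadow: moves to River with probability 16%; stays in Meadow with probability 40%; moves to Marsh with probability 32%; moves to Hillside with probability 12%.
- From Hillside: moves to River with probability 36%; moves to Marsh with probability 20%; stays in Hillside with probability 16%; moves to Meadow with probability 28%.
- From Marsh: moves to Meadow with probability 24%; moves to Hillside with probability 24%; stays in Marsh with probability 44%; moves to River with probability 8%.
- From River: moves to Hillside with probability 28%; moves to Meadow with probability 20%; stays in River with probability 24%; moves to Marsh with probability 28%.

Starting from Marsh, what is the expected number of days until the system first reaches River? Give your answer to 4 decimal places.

6.3844

Let t(s) be the expected number of days to first reach River from state s, with t(River) = 0. Conditioning on the first day:
t(Meadow) = 1 + 0.4·t(Meadow) + 0.12·t(Hillside) + 0.32·t(Marsh)
t(Hillside) = 1 + 0.28·t(Meadow) + 0.16·t(Hillside) + 0.2·t(Marsh)
t(Marsh) = 1 + 0.24·t(Meadow) + 0.24·t(Hillside) + 0.44·t(Marsh)
Solving: t(Meadow) = 6.0148, t(Hillside) = 4.7155, t(Marsh) = 6.3844.
Expected days from Marsh to River: 6.3844.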